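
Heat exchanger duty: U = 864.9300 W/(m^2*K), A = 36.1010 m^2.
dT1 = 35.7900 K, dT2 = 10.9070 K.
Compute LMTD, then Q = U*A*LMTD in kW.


LMTD = 20.9406 K
Q = 864.9300 * 36.1010 * 20.9406 = 653868.0060 W = 653.8680 kW

653.8680 kW


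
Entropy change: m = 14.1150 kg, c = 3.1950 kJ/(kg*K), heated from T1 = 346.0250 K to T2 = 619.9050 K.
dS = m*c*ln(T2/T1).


T2/T1 = 1.7915
ln(T2/T1) = 0.5831
dS = 14.1150 * 3.1950 * 0.5831 = 26.2943 kJ/K

26.2943 kJ/K


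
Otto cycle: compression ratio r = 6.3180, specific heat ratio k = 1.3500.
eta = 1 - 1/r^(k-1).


r^(k-1) = 1.9064
eta = 1 - 1/1.9064 = 0.4754 = 47.5438%

47.5438%


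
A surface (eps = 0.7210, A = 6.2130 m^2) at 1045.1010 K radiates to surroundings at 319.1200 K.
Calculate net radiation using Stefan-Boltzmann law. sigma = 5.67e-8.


T^4 = 1.1930e+12
Tsurr^4 = 1.0371e+10
Q = 0.7210 * 5.67e-8 * 6.2130 * 1.1826e+12 = 300372.9267 W

300372.9267 W


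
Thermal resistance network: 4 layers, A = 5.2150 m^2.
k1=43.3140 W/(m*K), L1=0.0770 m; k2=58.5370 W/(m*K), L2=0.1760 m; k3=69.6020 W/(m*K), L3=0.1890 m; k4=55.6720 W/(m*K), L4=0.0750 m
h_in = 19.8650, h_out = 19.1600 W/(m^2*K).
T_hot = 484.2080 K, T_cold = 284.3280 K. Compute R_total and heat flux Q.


R_conv_in = 1/(19.8650*5.2150) = 0.0097
R_1 = 0.0770/(43.3140*5.2150) = 0.0003
R_2 = 0.1760/(58.5370*5.2150) = 0.0006
R_3 = 0.1890/(69.6020*5.2150) = 0.0005
R_4 = 0.0750/(55.6720*5.2150) = 0.0003
R_conv_out = 1/(19.1600*5.2150) = 0.0100
R_total = 0.0214 K/W
Q = 199.8800 / 0.0214 = 9358.8174 W

R_total = 0.0214 K/W, Q = 9358.8174 W


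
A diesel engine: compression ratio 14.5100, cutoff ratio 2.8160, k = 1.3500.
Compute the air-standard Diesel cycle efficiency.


r^(k-1) = 2.5503
rc^k = 4.0458
eta = 0.5128 = 51.2844%

51.2844%


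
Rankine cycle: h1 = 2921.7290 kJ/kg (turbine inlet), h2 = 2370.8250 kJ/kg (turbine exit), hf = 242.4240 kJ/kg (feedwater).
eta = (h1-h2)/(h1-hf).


W = 550.9040 kJ/kg
Q_in = 2679.3050 kJ/kg
eta = 0.2056 = 20.5615%

eta = 20.5615%


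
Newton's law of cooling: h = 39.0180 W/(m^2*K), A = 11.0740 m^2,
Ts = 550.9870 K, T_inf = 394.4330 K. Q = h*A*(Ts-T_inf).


dT = 156.5540 K
Q = 39.0180 * 11.0740 * 156.5540 = 67644.6871 W

67644.6871 W


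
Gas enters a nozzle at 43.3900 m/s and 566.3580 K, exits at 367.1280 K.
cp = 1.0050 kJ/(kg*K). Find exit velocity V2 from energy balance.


dT = 199.2300 K
2*cp*1000*dT = 400452.3000
V1^2 = 1882.6921
V2 = sqrt(402334.9921) = 634.2988 m/s

634.2988 m/s


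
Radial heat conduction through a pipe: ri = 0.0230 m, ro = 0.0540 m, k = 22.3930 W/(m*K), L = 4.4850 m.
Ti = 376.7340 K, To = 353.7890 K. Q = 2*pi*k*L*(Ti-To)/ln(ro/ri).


dT = 22.9450 K
ln(ro/ri) = 0.8535
Q = 2*pi*22.3930*4.4850*22.9450 / 0.8535 = 16964.6267 W

16964.6267 W


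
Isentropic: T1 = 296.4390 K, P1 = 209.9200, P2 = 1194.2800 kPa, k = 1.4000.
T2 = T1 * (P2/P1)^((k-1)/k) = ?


(k-1)/k = 0.2857
(P2/P1)^exp = 1.6433
T2 = 296.4390 * 1.6433 = 487.1521 K

487.1521 K


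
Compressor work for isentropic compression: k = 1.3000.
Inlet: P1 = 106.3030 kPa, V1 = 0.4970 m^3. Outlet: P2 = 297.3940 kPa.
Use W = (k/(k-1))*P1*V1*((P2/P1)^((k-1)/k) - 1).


(k-1)/k = 0.2308
(P2/P1)^exp = 1.2680
W = 4.3333 * 106.3030 * 0.4970 * (1.2680 - 1) = 61.3465 kJ

61.3465 kJ


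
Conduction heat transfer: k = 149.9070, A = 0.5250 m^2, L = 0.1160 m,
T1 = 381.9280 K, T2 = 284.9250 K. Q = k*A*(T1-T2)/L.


dT = 97.0030 K
Q = 149.9070 * 0.5250 * 97.0030 / 0.1160 = 65812.5007 W

65812.5007 W


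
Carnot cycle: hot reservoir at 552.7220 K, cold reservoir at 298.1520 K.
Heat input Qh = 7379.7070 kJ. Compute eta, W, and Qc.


eta = 1 - 298.1520/552.7220 = 0.4606
W = 0.4606 * 7379.7070 = 3398.9094 kJ
Qc = 7379.7070 - 3398.9094 = 3980.7976 kJ

eta = 46.0575%, W = 3398.9094 kJ, Qc = 3980.7976 kJ


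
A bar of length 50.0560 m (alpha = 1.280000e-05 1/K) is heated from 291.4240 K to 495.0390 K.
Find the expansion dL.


dT = 203.6150 K
dL = 1.280000e-05 * 50.0560 * 203.6150 = 0.130460 m
L_final = 50.186460 m

dL = 0.130460 m


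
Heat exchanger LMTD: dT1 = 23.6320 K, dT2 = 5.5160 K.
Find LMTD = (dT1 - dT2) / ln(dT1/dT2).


dT1/dT2 = 4.2843
ln(dT1/dT2) = 1.4549
LMTD = 18.1160 / 1.4549 = 12.4513 K

12.4513 K


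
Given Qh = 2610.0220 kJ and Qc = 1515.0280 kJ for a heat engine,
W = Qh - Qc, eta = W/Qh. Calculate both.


W = 2610.0220 - 1515.0280 = 1094.9940 kJ
eta = 1094.9940 / 2610.0220 = 0.4195 = 41.9534%

W = 1094.9940 kJ, eta = 41.9534%


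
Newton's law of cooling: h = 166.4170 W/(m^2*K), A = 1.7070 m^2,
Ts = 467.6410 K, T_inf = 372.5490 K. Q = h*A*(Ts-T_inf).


dT = 95.0920 K
Q = 166.4170 * 1.7070 * 95.0920 = 27013.1476 W

27013.1476 W


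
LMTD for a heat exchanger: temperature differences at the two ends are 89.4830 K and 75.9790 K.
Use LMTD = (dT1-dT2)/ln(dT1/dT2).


dT1/dT2 = 1.1777
ln(dT1/dT2) = 0.1636
LMTD = 13.5040 / 0.1636 = 82.5470 K

82.5470 K


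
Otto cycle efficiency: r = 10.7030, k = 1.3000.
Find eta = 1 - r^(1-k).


r^(k-1) = 2.0363
eta = 1 - 1/2.0363 = 0.5089 = 50.8924%

50.8924%


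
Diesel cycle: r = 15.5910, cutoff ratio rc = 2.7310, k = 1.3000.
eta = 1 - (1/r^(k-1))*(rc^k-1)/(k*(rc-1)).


r^(k-1) = 2.2796
rc^k = 3.6916
eta = 0.4753 = 47.5298%

47.5298%


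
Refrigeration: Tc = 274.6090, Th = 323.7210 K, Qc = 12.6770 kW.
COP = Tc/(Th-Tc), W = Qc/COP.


COP = 274.6090 / 49.1120 = 5.5915
W = 12.6770 / 5.5915 = 2.2672 kW

COP = 5.5915, W = 2.2672 kW


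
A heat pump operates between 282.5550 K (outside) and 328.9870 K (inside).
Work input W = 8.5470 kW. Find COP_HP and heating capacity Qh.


COP = 328.9870 / 46.4320 = 7.0854
Qh = 7.0854 * 8.5470 = 60.5585 kW

COP = 7.0854, Qh = 60.5585 kW


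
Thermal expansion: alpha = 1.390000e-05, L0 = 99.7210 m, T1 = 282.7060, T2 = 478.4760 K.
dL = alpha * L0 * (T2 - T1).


dT = 195.7700 K
dL = 1.390000e-05 * 99.7210 * 195.7700 = 0.271361 m
L_final = 99.992361 m

dL = 0.271361 m


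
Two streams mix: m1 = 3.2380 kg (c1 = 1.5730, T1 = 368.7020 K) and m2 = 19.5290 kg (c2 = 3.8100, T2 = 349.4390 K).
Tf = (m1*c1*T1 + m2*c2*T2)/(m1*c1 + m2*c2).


num = 27878.1172
den = 79.4989
Tf = 350.6732 K

350.6732 K


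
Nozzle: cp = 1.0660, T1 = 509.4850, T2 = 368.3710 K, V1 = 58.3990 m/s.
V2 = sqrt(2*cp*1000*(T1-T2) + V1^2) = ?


dT = 141.1140 K
2*cp*1000*dT = 300855.0480
V1^2 = 3410.4432
V2 = sqrt(304265.4912) = 551.6027 m/s

551.6027 m/s


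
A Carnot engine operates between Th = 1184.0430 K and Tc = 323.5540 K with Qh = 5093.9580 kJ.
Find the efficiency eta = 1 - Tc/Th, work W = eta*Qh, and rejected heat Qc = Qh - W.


eta = 1 - 323.5540/1184.0430 = 0.7267
W = 0.7267 * 5093.9580 = 3701.9727 kJ
Qc = 5093.9580 - 3701.9727 = 1391.9853 kJ

eta = 72.6738%, W = 3701.9727 kJ, Qc = 1391.9853 kJ


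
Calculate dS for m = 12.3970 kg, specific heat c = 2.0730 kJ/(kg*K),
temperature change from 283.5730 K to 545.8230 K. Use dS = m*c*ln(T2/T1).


T2/T1 = 1.9248
ln(T2/T1) = 0.6548
dS = 12.3970 * 2.0730 * 0.6548 = 16.8283 kJ/K

16.8283 kJ/K


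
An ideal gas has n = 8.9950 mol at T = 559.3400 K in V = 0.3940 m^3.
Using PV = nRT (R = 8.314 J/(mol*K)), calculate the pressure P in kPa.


P = nRT/V = 8.9950 * 8.314 * 559.3400 / 0.3940
= 41829.9231 / 0.3940 = 106167.3175 Pa = 106.1673 kPa

106.1673 kPa


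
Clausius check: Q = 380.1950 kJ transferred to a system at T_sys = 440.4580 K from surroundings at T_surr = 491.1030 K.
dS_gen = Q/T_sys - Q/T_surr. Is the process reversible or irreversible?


dS_sys = 380.1950/440.4580 = 0.8632 kJ/K
dS_surr = -380.1950/491.1030 = -0.7742 kJ/K
dS_gen = 0.8632 - 0.7742 = 0.0890 kJ/K (irreversible)

dS_gen = 0.0890 kJ/K, irreversible


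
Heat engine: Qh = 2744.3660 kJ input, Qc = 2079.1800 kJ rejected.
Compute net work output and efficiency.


W = 2744.3660 - 2079.1800 = 665.1860 kJ
eta = 665.1860 / 2744.3660 = 0.2424 = 24.2382%

W = 665.1860 kJ, eta = 24.2382%


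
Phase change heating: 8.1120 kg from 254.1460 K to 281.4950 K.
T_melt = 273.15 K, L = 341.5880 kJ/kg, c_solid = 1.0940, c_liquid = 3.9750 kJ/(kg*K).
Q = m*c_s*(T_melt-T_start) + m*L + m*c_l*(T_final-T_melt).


Q1 (sensible, solid) = 8.1120 * 1.0940 * 19.0040 = 168.6515 kJ
Q2 (latent) = 8.1120 * 341.5880 = 2770.9619 kJ
Q3 (sensible, liquid) = 8.1120 * 3.9750 * 8.3450 = 269.0862 kJ
Q_total = 3208.6996 kJ

3208.6996 kJ


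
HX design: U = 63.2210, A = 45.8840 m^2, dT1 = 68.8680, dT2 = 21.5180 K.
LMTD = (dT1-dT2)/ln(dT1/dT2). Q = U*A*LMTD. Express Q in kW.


LMTD = 40.7031 K
Q = 63.2210 * 45.8840 * 40.7031 = 118072.8925 W = 118.0729 kW

118.0729 kW


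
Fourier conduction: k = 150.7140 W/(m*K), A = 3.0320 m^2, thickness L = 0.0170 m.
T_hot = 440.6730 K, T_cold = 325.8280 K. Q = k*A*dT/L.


dT = 114.8450 K
Q = 150.7140 * 3.0320 * 114.8450 / 0.0170 = 3087066.3511 W

3087066.3511 W


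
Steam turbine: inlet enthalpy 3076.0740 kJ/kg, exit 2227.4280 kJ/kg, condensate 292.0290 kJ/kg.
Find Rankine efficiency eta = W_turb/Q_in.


W = 848.6460 kJ/kg
Q_in = 2784.0450 kJ/kg
eta = 0.3048 = 30.4825%

eta = 30.4825%


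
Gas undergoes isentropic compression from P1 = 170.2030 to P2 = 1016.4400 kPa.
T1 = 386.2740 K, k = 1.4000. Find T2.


(k-1)/k = 0.2857
(P2/P1)^exp = 1.6663
T2 = 386.2740 * 1.6663 = 643.6392 K

643.6392 K


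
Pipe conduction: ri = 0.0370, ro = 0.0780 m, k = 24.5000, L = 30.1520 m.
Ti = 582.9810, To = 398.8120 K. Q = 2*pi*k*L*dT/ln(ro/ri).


dT = 184.1690 K
ln(ro/ri) = 0.7458
Q = 2*pi*24.5000*30.1520*184.1690 / 0.7458 = 1146202.9426 W

1146202.9426 W


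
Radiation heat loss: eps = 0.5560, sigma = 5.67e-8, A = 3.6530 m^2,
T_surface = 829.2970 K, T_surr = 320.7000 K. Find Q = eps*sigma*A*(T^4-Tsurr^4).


T^4 = 4.7298e+11
Tsurr^4 = 1.0578e+10
Q = 0.5560 * 5.67e-8 * 3.6530 * 4.6240e+11 = 53250.6543 W

53250.6543 W


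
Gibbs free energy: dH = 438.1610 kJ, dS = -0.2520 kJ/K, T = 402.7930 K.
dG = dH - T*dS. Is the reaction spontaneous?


T*dS = 402.7930 * -0.2520 = -101.5038 kJ
dG = 438.1610 + 101.5038 = 539.6648 kJ (non-spontaneous)

dG = 539.6648 kJ, non-spontaneous


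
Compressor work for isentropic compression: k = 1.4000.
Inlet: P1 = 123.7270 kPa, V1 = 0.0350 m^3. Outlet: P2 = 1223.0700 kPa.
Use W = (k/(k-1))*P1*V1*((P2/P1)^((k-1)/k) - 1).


(k-1)/k = 0.2857
(P2/P1)^exp = 1.9243
W = 3.5000 * 123.7270 * 0.0350 * (1.9243 - 1) = 14.0098 kJ

14.0098 kJ


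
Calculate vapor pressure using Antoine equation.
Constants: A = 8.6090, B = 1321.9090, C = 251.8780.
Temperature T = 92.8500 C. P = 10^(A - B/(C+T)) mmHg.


C+T = 344.7280
B/(C+T) = 3.8346
log10(P) = 8.6090 - 3.8346 = 4.7744
P = 10^4.7744 = 59478.0135 mmHg

59478.0135 mmHg


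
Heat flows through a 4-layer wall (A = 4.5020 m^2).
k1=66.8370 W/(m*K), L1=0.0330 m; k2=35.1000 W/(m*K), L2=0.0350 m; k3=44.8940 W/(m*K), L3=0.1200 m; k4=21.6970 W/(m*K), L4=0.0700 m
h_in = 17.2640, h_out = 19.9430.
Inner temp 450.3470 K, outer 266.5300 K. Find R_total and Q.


R_conv_in = 1/(17.2640*4.5020) = 0.0129
R_1 = 0.0330/(66.8370*4.5020) = 0.0001
R_2 = 0.0350/(35.1000*4.5020) = 0.0002
R_3 = 0.1200/(44.8940*4.5020) = 0.0006
R_4 = 0.0700/(21.6970*4.5020) = 0.0007
R_conv_out = 1/(19.9430*4.5020) = 0.0111
R_total = 0.0256 K/W
Q = 183.8170 / 0.0256 = 7167.5517 W

R_total = 0.0256 K/W, Q = 7167.5517 W


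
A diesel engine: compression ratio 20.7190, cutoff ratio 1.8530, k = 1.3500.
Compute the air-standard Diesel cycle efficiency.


r^(k-1) = 2.8889
rc^k = 2.2995
eta = 0.6094 = 60.9374%

60.9374%


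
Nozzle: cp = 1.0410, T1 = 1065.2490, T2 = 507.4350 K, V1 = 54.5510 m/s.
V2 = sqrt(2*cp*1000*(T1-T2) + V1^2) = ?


dT = 557.8140 K
2*cp*1000*dT = 1161368.7480
V1^2 = 2975.8116
V2 = sqrt(1164344.5596) = 1079.0480 m/s

1079.0480 m/s


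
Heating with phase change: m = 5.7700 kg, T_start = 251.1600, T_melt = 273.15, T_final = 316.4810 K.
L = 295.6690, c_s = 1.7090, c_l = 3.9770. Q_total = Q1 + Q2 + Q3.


Q1 (sensible, solid) = 5.7700 * 1.7090 * 21.9900 = 216.8419 kJ
Q2 (latent) = 5.7700 * 295.6690 = 1706.0101 kJ
Q3 (sensible, liquid) = 5.7700 * 3.9770 * 43.3310 = 994.3290 kJ
Q_total = 2917.1810 kJ

2917.1810 kJ


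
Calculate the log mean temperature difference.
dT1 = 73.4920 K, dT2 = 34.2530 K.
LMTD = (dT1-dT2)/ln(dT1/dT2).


dT1/dT2 = 2.1456
ln(dT1/dT2) = 0.7634
LMTD = 39.2390 / 0.7634 = 51.4002 K

51.4002 K


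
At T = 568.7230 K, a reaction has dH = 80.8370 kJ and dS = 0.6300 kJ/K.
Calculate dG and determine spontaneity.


T*dS = 568.7230 * 0.6300 = 358.2955 kJ
dG = 80.8370 - 358.2955 = -277.4585 kJ (spontaneous)

dG = -277.4585 kJ, spontaneous


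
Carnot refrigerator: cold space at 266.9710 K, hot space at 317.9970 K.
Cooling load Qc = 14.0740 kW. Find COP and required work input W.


COP = 266.9710 / 51.0260 = 5.2321
W = 14.0740 / 5.2321 = 2.6900 kW

COP = 5.2321, W = 2.6900 kW


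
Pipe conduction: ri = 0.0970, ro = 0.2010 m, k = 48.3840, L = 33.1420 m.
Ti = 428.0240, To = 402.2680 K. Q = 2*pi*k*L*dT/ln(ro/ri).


dT = 25.7560 K
ln(ro/ri) = 0.7286
Q = 2*pi*48.3840*33.1420*25.7560 / 0.7286 = 356166.6232 W

356166.6232 W


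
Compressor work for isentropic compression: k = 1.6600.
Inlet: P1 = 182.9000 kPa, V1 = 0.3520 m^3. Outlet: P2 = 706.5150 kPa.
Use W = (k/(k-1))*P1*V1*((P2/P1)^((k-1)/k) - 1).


(k-1)/k = 0.3976
(P2/P1)^exp = 1.7114
W = 2.5152 * 182.9000 * 0.3520 * (1.7114 - 1) = 115.1935 kJ

115.1935 kJ


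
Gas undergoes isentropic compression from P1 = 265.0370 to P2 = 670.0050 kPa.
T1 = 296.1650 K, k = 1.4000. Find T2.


(k-1)/k = 0.2857
(P2/P1)^exp = 1.3034
T2 = 296.1650 * 1.3034 = 386.0213 K

386.0213 K


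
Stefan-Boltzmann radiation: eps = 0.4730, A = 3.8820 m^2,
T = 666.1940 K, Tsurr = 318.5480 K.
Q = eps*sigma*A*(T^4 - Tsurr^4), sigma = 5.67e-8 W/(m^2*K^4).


T^4 = 1.9697e+11
Tsurr^4 = 1.0297e+10
Q = 0.4730 * 5.67e-8 * 3.8820 * 1.8667e+11 = 19435.0110 W

19435.0110 W


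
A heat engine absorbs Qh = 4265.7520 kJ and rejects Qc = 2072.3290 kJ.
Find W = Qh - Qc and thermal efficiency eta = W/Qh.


W = 4265.7520 - 2072.3290 = 2193.4230 kJ
eta = 2193.4230 / 4265.7520 = 0.5142 = 51.4194%

W = 2193.4230 kJ, eta = 51.4194%


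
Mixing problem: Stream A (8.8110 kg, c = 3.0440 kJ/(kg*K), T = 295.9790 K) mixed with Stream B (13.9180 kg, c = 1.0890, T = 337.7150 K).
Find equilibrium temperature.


num = 13057.0048
den = 41.9774
Tf = 311.0485 K

311.0485 K


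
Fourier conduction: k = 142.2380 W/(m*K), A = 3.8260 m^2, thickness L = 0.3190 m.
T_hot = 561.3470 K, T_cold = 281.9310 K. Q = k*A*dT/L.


dT = 279.4160 K
Q = 142.2380 * 3.8260 * 279.4160 / 0.3190 = 476673.7001 W

476673.7001 W


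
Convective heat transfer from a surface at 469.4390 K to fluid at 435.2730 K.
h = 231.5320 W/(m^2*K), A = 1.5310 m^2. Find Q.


dT = 34.1660 K
Q = 231.5320 * 1.5310 * 34.1660 = 12111.0097 W

12111.0097 W


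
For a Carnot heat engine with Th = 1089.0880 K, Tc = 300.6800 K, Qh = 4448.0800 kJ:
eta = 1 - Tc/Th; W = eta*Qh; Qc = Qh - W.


eta = 1 - 300.6800/1089.0880 = 0.7239
W = 0.7239 * 4448.0800 = 3220.0353 kJ
Qc = 4448.0800 - 3220.0353 = 1228.0447 kJ

eta = 72.3916%, W = 3220.0353 kJ, Qc = 1228.0447 kJ


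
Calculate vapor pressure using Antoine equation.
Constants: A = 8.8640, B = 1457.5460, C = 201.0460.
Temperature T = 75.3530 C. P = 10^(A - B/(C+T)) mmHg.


C+T = 276.3990
B/(C+T) = 5.2733
log10(P) = 8.8640 - 5.2733 = 3.5907
P = 10^3.5907 = 3896.3651 mmHg

3896.3651 mmHg


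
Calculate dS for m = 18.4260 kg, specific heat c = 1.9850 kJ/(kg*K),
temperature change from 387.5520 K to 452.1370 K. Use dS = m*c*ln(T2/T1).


T2/T1 = 1.1666
ln(T2/T1) = 0.1541
dS = 18.4260 * 1.9850 * 0.1541 = 5.6376 kJ/K

5.6376 kJ/K


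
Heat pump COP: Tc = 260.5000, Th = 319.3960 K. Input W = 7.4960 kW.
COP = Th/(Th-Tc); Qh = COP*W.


COP = 319.3960 / 58.8960 = 5.4231
Qh = 5.4231 * 7.4960 = 40.6512 kW

COP = 5.4231, Qh = 40.6512 kW


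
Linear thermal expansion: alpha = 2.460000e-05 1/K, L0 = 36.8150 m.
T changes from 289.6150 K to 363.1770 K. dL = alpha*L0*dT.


dT = 73.5620 K
dL = 2.460000e-05 * 36.8150 * 73.5620 = 0.066621 m
L_final = 36.881621 m

dL = 0.066621 m


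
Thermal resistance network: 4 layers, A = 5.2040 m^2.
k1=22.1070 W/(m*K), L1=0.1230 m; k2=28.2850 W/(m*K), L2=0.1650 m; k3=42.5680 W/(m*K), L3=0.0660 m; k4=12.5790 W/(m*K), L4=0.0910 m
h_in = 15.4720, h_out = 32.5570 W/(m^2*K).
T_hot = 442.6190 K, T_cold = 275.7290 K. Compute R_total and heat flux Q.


R_conv_in = 1/(15.4720*5.2040) = 0.0124
R_1 = 0.1230/(22.1070*5.2040) = 0.0011
R_2 = 0.1650/(28.2850*5.2040) = 0.0011
R_3 = 0.0660/(42.5680*5.2040) = 0.0003
R_4 = 0.0910/(12.5790*5.2040) = 0.0014
R_conv_out = 1/(32.5570*5.2040) = 0.0059
R_total = 0.0222 K/W
Q = 166.8900 / 0.0222 = 7517.4690 W

R_total = 0.0222 K/W, Q = 7517.4690 W


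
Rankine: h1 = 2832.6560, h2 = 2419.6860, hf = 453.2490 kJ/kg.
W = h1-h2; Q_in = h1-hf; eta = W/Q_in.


W = 412.9700 kJ/kg
Q_in = 2379.4070 kJ/kg
eta = 0.1736 = 17.3560%

eta = 17.3560%


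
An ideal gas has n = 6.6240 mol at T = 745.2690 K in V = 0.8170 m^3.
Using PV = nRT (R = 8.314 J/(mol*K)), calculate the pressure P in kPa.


P = nRT/V = 6.6240 * 8.314 * 745.2690 / 0.8170
= 41043.4067 / 0.8170 = 50236.7279 Pa = 50.2367 kPa

50.2367 kPa


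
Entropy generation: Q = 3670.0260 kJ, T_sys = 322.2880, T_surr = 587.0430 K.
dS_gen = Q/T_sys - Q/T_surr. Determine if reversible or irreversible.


dS_sys = 3670.0260/322.2880 = 11.3874 kJ/K
dS_surr = -3670.0260/587.0430 = -6.2517 kJ/K
dS_gen = 11.3874 - 6.2517 = 5.1357 kJ/K (irreversible)

dS_gen = 5.1357 kJ/K, irreversible


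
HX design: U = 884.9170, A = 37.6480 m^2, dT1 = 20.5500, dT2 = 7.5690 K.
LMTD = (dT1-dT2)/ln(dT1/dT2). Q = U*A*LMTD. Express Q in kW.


LMTD = 12.9966 K
Q = 884.9170 * 37.6480 * 12.9966 = 432986.2170 W = 432.9862 kW

432.9862 kW


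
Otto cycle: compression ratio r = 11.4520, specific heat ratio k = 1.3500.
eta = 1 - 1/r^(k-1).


r^(k-1) = 2.3475
eta = 1 - 1/2.3475 = 0.5740 = 57.4018%

57.4018%


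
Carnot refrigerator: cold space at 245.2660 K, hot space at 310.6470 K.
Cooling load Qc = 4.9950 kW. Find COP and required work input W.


COP = 245.2660 / 65.3810 = 3.7513
W = 4.9950 / 3.7513 = 1.3315 kW

COP = 3.7513, W = 1.3315 kW


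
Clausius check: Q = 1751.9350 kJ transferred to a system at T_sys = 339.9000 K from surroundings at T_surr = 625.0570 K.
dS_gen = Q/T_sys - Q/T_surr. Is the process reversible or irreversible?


dS_sys = 1751.9350/339.9000 = 5.1543 kJ/K
dS_surr = -1751.9350/625.0570 = -2.8028 kJ/K
dS_gen = 5.1543 - 2.8028 = 2.3514 kJ/K (irreversible)

dS_gen = 2.3514 kJ/K, irreversible


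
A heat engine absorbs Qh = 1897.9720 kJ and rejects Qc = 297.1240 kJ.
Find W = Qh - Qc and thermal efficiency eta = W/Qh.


W = 1897.9720 - 297.1240 = 1600.8480 kJ
eta = 1600.8480 / 1897.9720 = 0.8435 = 84.3452%

W = 1600.8480 kJ, eta = 84.3452%


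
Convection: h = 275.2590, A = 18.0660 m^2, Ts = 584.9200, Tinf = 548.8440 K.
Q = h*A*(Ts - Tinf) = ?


dT = 36.0760 K
Q = 275.2590 * 18.0660 * 36.0760 = 179399.7824 W

179399.7824 W


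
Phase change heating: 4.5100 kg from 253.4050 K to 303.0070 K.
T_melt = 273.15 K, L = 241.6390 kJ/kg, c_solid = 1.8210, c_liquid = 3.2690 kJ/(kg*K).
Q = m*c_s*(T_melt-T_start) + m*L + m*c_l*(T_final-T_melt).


Q1 (sensible, solid) = 4.5100 * 1.8210 * 19.7450 = 162.1600 kJ
Q2 (latent) = 4.5100 * 241.6390 = 1089.7919 kJ
Q3 (sensible, liquid) = 4.5100 * 3.2690 * 29.8570 = 440.1874 kJ
Q_total = 1692.1393 kJ

1692.1393 kJ


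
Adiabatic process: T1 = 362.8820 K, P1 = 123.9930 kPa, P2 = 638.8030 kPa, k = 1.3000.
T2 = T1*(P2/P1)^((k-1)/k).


(k-1)/k = 0.2308
(P2/P1)^exp = 1.4598
T2 = 362.8820 * 1.4598 = 529.7441 K

529.7441 K


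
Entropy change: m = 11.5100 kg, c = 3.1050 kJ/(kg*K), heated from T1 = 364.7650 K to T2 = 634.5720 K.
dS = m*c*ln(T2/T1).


T2/T1 = 1.7397
ln(T2/T1) = 0.5537
dS = 11.5100 * 3.1050 * 0.5537 = 19.7883 kJ/K

19.7883 kJ/K


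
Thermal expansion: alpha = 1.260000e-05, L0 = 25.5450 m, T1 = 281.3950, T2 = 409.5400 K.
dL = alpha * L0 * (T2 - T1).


dT = 128.1450 K
dL = 1.260000e-05 * 25.5450 * 128.1450 = 0.041246 m
L_final = 25.586246 m

dL = 0.041246 m


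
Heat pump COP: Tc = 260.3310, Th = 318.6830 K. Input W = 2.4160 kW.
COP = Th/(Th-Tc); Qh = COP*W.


COP = 318.6830 / 58.3520 = 5.4614
Qh = 5.4614 * 2.4160 = 13.1947 kW

COP = 5.4614, Qh = 13.1947 kW


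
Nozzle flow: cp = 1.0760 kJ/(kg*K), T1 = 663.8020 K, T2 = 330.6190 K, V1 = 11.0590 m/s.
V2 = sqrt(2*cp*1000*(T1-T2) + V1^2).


dT = 333.1830 K
2*cp*1000*dT = 717009.8160
V1^2 = 122.3015
V2 = sqrt(717132.1175) = 846.8365 m/s

846.8365 m/s


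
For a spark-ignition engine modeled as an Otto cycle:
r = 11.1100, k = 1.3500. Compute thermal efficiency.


r^(k-1) = 2.3227
eta = 1 - 1/2.3227 = 0.5695 = 56.9473%

56.9473%


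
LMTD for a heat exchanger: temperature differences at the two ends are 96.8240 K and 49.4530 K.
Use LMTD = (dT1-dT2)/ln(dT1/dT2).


dT1/dT2 = 1.9579
ln(dT1/dT2) = 0.6719
LMTD = 47.3710 / 0.6719 = 70.5060 K

70.5060 K


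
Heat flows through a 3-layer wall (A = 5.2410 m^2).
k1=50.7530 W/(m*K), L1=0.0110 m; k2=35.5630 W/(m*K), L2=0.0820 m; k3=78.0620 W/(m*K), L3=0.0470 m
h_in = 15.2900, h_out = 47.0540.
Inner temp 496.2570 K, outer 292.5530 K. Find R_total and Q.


R_conv_in = 1/(15.2900*5.2410) = 0.0125
R_1 = 0.0110/(50.7530*5.2410) = 4.1354e-05
R_2 = 0.0820/(35.5630*5.2410) = 0.0004
R_3 = 0.0470/(78.0620*5.2410) = 0.0001
R_conv_out = 1/(47.0540*5.2410) = 0.0041
R_total = 0.0171 K/W
Q = 203.7040 / 0.0171 = 11891.5646 W

R_total = 0.0171 K/W, Q = 11891.5646 W


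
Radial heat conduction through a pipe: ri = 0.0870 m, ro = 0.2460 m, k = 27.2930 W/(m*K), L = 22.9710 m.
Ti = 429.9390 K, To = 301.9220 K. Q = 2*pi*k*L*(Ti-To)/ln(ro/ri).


dT = 128.0170 K
ln(ro/ri) = 1.0394
Q = 2*pi*27.2930*22.9710*128.0170 / 1.0394 = 485161.3480 W

485161.3480 W


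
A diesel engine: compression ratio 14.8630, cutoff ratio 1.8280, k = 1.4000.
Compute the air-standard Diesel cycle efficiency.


r^(k-1) = 2.9434
rc^k = 2.3268
eta = 0.6111 = 61.1118%

61.1118%


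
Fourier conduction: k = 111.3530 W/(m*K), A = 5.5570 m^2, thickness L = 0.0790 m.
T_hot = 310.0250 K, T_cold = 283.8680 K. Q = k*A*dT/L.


dT = 26.1570 K
Q = 111.3530 * 5.5570 * 26.1570 / 0.0790 = 204881.6957 W

204881.6957 W


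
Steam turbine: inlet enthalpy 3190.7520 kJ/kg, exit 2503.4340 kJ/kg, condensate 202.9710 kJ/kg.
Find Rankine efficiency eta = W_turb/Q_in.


W = 687.3180 kJ/kg
Q_in = 2987.7810 kJ/kg
eta = 0.2300 = 23.0043%

eta = 23.0043%


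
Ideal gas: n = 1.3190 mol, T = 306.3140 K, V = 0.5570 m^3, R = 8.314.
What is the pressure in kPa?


P = nRT/V = 1.3190 * 8.314 * 306.3140 / 0.5570
= 3359.0902 / 0.5570 = 6030.6825 Pa = 6.0307 kPa

6.0307 kPa


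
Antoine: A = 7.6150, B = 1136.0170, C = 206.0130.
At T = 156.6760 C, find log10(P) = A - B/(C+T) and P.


C+T = 362.6890
B/(C+T) = 3.1322
log10(P) = 7.6150 - 3.1322 = 4.4828
P = 10^4.4828 = 30394.3645 mmHg

30394.3645 mmHg


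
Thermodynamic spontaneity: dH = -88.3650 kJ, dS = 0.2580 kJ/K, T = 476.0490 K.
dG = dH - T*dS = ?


T*dS = 476.0490 * 0.2580 = 122.8206 kJ
dG = -88.3650 - 122.8206 = -211.1856 kJ (spontaneous)

dG = -211.1856 kJ, spontaneous


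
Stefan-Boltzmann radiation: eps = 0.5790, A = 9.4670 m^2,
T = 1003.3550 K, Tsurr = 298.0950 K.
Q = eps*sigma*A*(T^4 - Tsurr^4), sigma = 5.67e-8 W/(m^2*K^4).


T^4 = 1.0135e+12
Tsurr^4 = 7.8962e+09
Q = 0.5790 * 5.67e-8 * 9.4670 * 1.0056e+12 = 312532.7858 W

312532.7858 W


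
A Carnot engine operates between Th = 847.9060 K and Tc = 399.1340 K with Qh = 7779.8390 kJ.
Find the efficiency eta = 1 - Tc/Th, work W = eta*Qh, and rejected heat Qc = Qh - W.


eta = 1 - 399.1340/847.9060 = 0.5293
W = 0.5293 * 7779.8390 = 4117.6426 kJ
Qc = 7779.8390 - 4117.6426 = 3662.1964 kJ

eta = 52.9271%, W = 4117.6426 kJ, Qc = 3662.1964 kJ


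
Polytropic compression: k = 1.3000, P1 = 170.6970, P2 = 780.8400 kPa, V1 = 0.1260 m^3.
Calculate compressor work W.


(k-1)/k = 0.2308
(P2/P1)^exp = 1.4203
W = 4.3333 * 170.6970 * 0.1260 * (1.4203 - 1) = 39.1738 kJ

39.1738 kJ


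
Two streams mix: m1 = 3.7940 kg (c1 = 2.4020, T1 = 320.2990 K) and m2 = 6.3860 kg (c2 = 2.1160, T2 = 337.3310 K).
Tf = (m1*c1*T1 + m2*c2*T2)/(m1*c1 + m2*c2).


num = 7477.2232
den = 22.6260
Tf = 330.4709 K

330.4709 K


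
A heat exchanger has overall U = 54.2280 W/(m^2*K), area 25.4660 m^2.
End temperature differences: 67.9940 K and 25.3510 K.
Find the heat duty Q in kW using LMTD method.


LMTD = 43.2221 K
Q = 54.2280 * 25.4660 * 43.2221 = 59688.4627 W = 59.6885 kW

59.6885 kW


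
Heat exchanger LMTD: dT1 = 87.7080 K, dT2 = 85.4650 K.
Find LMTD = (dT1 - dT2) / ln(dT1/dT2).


dT1/dT2 = 1.0262
ln(dT1/dT2) = 0.0259
LMTD = 2.2430 / 0.0259 = 86.5817 K

86.5817 K


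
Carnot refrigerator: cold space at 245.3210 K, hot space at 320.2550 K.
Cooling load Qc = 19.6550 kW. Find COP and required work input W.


COP = 245.3210 / 74.9340 = 3.2738
W = 19.6550 / 3.2738 = 6.0037 kW

COP = 3.2738, W = 6.0037 kW


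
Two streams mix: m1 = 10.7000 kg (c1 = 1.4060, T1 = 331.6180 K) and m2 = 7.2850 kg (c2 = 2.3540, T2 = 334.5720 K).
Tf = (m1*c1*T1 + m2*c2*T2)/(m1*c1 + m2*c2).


num = 10726.4659
den = 32.1931
Tf = 333.1916 K

333.1916 K


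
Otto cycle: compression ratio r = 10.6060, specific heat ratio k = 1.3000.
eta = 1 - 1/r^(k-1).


r^(k-1) = 2.0308
eta = 1 - 1/2.0308 = 0.5076 = 50.7581%

50.7581%


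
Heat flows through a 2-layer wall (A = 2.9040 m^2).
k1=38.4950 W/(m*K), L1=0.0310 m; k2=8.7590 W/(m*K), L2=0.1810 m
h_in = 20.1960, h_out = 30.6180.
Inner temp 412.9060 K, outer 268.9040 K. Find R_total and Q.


R_conv_in = 1/(20.1960*2.9040) = 0.0171
R_1 = 0.0310/(38.4950*2.9040) = 0.0003
R_2 = 0.1810/(8.7590*2.9040) = 0.0071
R_conv_out = 1/(30.6180*2.9040) = 0.0112
R_total = 0.0357 K/W
Q = 144.0020 / 0.0357 = 4034.7498 W

R_total = 0.0357 K/W, Q = 4034.7498 W


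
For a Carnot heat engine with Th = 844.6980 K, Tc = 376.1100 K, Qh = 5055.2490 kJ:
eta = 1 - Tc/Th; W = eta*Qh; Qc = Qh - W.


eta = 1 - 376.1100/844.6980 = 0.5547
W = 0.5547 * 5055.2490 = 2804.3502 kJ
Qc = 5055.2490 - 2804.3502 = 2250.8988 kJ

eta = 55.4740%, W = 2804.3502 kJ, Qc = 2250.8988 kJ


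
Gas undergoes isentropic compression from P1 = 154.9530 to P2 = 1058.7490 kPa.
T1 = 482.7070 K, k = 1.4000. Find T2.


(k-1)/k = 0.2857
(P2/P1)^exp = 1.7316
T2 = 482.7070 * 1.7316 = 835.8700 K

835.8700 K


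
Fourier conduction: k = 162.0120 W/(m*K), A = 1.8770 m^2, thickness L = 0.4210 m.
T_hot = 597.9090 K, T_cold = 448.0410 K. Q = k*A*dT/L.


dT = 149.8680 K
Q = 162.0120 * 1.8770 * 149.8680 / 0.4210 = 108252.5840 W

108252.5840 W


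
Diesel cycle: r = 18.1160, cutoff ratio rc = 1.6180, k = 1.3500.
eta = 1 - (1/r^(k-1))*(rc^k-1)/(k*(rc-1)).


r^(k-1) = 2.7563
rc^k = 1.9148
eta = 0.6022 = 60.2189%

60.2189%


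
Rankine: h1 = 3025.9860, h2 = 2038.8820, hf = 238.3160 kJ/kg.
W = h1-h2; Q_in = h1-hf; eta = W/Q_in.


W = 987.1040 kJ/kg
Q_in = 2787.6700 kJ/kg
eta = 0.3541 = 35.4096%

eta = 35.4096%


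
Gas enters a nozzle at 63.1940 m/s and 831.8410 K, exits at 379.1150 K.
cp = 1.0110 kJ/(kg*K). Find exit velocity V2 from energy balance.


dT = 452.7260 K
2*cp*1000*dT = 915411.9720
V1^2 = 3993.4816
V2 = sqrt(919405.4536) = 958.8563 m/s

958.8563 m/s


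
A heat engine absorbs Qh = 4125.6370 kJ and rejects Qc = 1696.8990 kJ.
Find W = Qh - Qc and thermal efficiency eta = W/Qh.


W = 4125.6370 - 1696.8990 = 2428.7380 kJ
eta = 2428.7380 / 4125.6370 = 0.5887 = 58.8694%

W = 2428.7380 kJ, eta = 58.8694%


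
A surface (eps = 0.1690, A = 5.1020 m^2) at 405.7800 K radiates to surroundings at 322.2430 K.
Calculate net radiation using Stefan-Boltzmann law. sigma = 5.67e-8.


T^4 = 2.7112e+10
Tsurr^4 = 1.0783e+10
Q = 0.1690 * 5.67e-8 * 5.1020 * 1.6329e+10 = 798.3166 W

798.3166 W


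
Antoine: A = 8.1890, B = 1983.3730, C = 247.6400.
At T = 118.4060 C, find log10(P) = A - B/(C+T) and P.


C+T = 366.0460
B/(C+T) = 5.4184
log10(P) = 8.1890 - 5.4184 = 2.7706
P = 10^2.7706 = 589.6972 mmHg

589.6972 mmHg


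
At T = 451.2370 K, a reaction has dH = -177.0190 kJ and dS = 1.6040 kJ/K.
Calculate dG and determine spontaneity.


T*dS = 451.2370 * 1.6040 = 723.7841 kJ
dG = -177.0190 - 723.7841 = -900.8031 kJ (spontaneous)

dG = -900.8031 kJ, spontaneous


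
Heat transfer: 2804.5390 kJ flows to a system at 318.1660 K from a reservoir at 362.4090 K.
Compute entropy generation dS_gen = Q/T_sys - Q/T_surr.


dS_sys = 2804.5390/318.1660 = 8.8147 kJ/K
dS_surr = -2804.5390/362.4090 = -7.7386 kJ/K
dS_gen = 8.8147 - 7.7386 = 1.0761 kJ/K (irreversible)

dS_gen = 1.0761 kJ/K, irreversible


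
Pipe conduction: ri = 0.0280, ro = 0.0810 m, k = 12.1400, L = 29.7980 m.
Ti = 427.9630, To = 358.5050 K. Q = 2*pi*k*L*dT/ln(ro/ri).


dT = 69.4580 K
ln(ro/ri) = 1.0622
Q = 2*pi*12.1400*29.7980*69.4580 / 1.0622 = 148622.1004 W

148622.1004 W


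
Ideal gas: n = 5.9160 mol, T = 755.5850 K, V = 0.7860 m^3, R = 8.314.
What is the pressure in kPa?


P = nRT/V = 5.9160 * 8.314 * 755.5850 / 0.7860
= 37163.9197 / 0.7860 = 47282.3406 Pa = 47.2823 kPa

47.2823 kPa


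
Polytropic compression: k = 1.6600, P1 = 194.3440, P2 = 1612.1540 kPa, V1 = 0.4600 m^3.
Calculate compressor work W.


(k-1)/k = 0.3976
(P2/P1)^exp = 2.3191
W = 2.5152 * 194.3440 * 0.4600 * (2.3191 - 1) = 296.6005 kJ

296.6005 kJ


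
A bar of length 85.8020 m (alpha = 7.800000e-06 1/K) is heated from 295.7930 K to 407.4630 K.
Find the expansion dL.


dT = 111.6700 K
dL = 7.800000e-06 * 85.8020 * 111.6700 = 0.074736 m
L_final = 85.876736 m

dL = 0.074736 m


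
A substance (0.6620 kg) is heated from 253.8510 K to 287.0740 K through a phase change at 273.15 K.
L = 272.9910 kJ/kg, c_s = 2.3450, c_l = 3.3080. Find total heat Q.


Q1 (sensible, solid) = 0.6620 * 2.3450 * 19.2990 = 29.9596 kJ
Q2 (latent) = 0.6620 * 272.9910 = 180.7200 kJ
Q3 (sensible, liquid) = 0.6620 * 3.3080 * 13.9240 = 30.4921 kJ
Q_total = 241.1717 kJ

241.1717 kJ


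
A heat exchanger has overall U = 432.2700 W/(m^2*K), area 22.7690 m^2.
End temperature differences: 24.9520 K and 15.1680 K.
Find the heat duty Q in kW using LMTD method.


LMTD = 19.6558 K
Q = 432.2700 * 22.7690 * 19.6558 = 193459.5793 W = 193.4596 kW

193.4596 kW


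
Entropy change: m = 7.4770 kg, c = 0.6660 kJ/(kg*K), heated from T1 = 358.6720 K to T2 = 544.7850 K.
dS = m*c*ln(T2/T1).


T2/T1 = 1.5189
ln(T2/T1) = 0.4180
dS = 7.4770 * 0.6660 * 0.4180 = 2.0814 kJ/K

2.0814 kJ/K


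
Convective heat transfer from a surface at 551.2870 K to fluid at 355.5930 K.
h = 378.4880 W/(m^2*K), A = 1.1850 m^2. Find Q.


dT = 195.6940 K
Q = 378.4880 * 1.1850 * 195.6940 = 87770.3793 W

87770.3793 W


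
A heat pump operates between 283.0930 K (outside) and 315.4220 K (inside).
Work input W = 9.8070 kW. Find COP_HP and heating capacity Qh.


COP = 315.4220 / 32.3290 = 9.7566
Qh = 9.7566 * 9.8070 = 95.6832 kW

COP = 9.7566, Qh = 95.6832 kW


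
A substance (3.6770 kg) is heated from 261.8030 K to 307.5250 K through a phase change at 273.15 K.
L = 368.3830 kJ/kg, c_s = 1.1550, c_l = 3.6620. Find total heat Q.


Q1 (sensible, solid) = 3.6770 * 1.1550 * 11.3470 = 48.1900 kJ
Q2 (latent) = 3.6770 * 368.3830 = 1354.5443 kJ
Q3 (sensible, liquid) = 3.6770 * 3.6620 * 34.3750 = 462.8654 kJ
Q_total = 1865.5996 kJ

1865.5996 kJ


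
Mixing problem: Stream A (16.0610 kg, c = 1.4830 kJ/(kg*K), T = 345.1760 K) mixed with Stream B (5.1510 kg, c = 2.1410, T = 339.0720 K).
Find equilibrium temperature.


num = 11960.9465
den = 34.8468
Tf = 343.2442 K

343.2442 K


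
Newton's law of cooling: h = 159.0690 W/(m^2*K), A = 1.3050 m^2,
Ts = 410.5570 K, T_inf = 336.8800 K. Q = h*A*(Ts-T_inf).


dT = 73.6770 K
Q = 159.0690 * 1.3050 * 73.6770 = 15294.2434 W

15294.2434 W


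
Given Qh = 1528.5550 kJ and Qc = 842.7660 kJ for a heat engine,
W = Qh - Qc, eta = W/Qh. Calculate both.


W = 1528.5550 - 842.7660 = 685.7890 kJ
eta = 685.7890 / 1528.5550 = 0.4487 = 44.8652%

W = 685.7890 kJ, eta = 44.8652%


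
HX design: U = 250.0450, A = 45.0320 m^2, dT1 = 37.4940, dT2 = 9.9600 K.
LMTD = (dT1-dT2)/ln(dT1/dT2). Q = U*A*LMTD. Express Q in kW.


LMTD = 20.7709 K
Q = 250.0450 * 45.0320 * 20.7709 = 233881.0108 W = 233.8810 kW

233.8810 kW


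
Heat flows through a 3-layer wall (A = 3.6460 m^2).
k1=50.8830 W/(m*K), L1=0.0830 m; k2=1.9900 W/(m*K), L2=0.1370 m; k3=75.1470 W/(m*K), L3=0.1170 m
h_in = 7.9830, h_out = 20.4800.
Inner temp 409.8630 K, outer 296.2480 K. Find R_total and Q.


R_conv_in = 1/(7.9830*3.6460) = 0.0344
R_1 = 0.0830/(50.8830*3.6460) = 0.0004
R_2 = 0.1370/(1.9900*3.6460) = 0.0189
R_3 = 0.1170/(75.1470*3.6460) = 0.0004
R_conv_out = 1/(20.4800*3.6460) = 0.0134
R_total = 0.0675 K/W
Q = 113.6150 / 0.0675 = 1683.0369 W

R_total = 0.0675 K/W, Q = 1683.0369 W


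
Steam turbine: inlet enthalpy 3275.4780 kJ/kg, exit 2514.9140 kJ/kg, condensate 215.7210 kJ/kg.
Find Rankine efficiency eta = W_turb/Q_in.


W = 760.5640 kJ/kg
Q_in = 3059.7570 kJ/kg
eta = 0.2486 = 24.8570%

eta = 24.8570%


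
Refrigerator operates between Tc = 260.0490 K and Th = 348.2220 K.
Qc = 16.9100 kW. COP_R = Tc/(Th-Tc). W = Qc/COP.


COP = 260.0490 / 88.1730 = 2.9493
W = 16.9100 / 2.9493 = 5.7336 kW

COP = 2.9493, W = 5.7336 kW


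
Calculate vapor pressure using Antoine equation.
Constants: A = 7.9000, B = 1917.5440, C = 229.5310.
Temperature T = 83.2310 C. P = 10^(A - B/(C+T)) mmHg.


C+T = 312.7620
B/(C+T) = 6.1310
log10(P) = 7.9000 - 6.1310 = 1.7690
P = 10^1.7690 = 58.7489 mmHg

58.7489 mmHg


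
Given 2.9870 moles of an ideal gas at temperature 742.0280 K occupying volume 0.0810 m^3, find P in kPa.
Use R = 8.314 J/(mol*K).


P = nRT/V = 2.9870 * 8.314 * 742.0280 / 0.0810
= 18427.4625 / 0.0810 = 227499.5371 Pa = 227.4995 kPa

227.4995 kPa


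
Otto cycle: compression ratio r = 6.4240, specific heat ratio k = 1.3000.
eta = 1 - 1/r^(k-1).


r^(k-1) = 1.7472
eta = 1 - 1/1.7472 = 0.4277 = 42.7654%

42.7654%


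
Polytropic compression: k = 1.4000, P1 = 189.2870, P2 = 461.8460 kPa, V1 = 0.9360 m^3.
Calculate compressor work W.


(k-1)/k = 0.2857
(P2/P1)^exp = 1.2903
W = 3.5000 * 189.2870 * 0.9360 * (1.2903 - 1) = 179.9946 kJ

179.9946 kJ


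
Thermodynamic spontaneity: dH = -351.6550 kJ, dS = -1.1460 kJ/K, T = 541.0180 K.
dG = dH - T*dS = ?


T*dS = 541.0180 * -1.1460 = -620.0066 kJ
dG = -351.6550 + 620.0066 = 268.3516 kJ (non-spontaneous)

dG = 268.3516 kJ, non-spontaneous


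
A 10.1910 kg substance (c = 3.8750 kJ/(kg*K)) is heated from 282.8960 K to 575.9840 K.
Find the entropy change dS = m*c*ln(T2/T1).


T2/T1 = 2.0360
ln(T2/T1) = 0.7110
dS = 10.1910 * 3.8750 * 0.7110 = 28.0775 kJ/K

28.0775 kJ/K


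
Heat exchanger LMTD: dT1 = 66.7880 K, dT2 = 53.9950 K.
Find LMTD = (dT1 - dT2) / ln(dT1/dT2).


dT1/dT2 = 1.2369
ln(dT1/dT2) = 0.2126
LMTD = 12.7930 / 0.2126 = 60.1650 K

60.1650 K


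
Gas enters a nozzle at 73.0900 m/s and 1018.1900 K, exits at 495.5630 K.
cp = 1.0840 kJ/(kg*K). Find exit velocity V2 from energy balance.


dT = 522.6270 K
2*cp*1000*dT = 1133055.3360
V1^2 = 5342.1481
V2 = sqrt(1138397.4841) = 1066.9571 m/s

1066.9571 m/s


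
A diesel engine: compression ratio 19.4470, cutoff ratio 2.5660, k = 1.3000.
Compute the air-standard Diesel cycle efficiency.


r^(k-1) = 2.4359
rc^k = 3.4043
eta = 0.5152 = 51.5152%

51.5152%


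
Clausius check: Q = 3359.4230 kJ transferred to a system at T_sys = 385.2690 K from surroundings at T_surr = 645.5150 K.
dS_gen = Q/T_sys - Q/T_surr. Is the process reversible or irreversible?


dS_sys = 3359.4230/385.2690 = 8.7197 kJ/K
dS_surr = -3359.4230/645.5150 = -5.2043 kJ/K
dS_gen = 8.7197 - 5.2043 = 3.5154 kJ/K (irreversible)

dS_gen = 3.5154 kJ/K, irreversible


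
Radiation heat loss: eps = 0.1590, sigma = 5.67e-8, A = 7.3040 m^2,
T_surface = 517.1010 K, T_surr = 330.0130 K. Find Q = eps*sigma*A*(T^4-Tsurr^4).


T^4 = 7.1499e+10
Tsurr^4 = 1.1861e+10
Q = 0.1590 * 5.67e-8 * 7.3040 * 5.9638e+10 = 3927.0397 W

3927.0397 W


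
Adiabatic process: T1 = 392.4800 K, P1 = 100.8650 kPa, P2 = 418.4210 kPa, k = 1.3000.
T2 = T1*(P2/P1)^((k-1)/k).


(k-1)/k = 0.2308
(P2/P1)^exp = 1.3886
T2 = 392.4800 * 1.3886 = 545.0089 K

545.0089 K


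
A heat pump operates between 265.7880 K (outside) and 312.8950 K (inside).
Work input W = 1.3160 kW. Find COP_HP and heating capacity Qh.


COP = 312.8950 / 47.1070 = 6.6422
Qh = 6.6422 * 1.3160 = 8.7412 kW

COP = 6.6422, Qh = 8.7412 kW


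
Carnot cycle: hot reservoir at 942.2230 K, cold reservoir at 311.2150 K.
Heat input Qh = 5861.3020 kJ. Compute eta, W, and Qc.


eta = 1 - 311.2150/942.2230 = 0.6697
W = 0.6697 * 5861.3020 = 3925.3218 kJ
Qc = 5861.3020 - 3925.3218 = 1935.9802 kJ

eta = 66.9701%, W = 3925.3218 kJ, Qc = 1935.9802 kJ


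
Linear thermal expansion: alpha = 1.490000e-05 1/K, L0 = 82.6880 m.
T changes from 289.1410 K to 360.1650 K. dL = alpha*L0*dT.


dT = 71.0240 K
dL = 1.490000e-05 * 82.6880 * 71.0240 = 0.087505 m
L_final = 82.775505 m

dL = 0.087505 m


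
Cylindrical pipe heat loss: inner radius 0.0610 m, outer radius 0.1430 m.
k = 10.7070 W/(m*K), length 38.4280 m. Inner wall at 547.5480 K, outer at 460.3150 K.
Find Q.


dT = 87.2330 K
ln(ro/ri) = 0.8520
Q = 2*pi*10.7070*38.4280*87.2330 / 0.8520 = 264698.5538 W

264698.5538 W


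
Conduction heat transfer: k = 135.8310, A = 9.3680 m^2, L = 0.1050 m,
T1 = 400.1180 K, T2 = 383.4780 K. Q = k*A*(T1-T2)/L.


dT = 16.6400 K
Q = 135.8310 * 9.3680 * 16.6400 / 0.1050 = 201655.3753 W

201655.3753 W


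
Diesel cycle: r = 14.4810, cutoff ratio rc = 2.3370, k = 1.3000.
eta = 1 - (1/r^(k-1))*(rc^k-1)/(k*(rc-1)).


r^(k-1) = 2.2297
rc^k = 3.0148
eta = 0.4801 = 48.0107%

48.0107%


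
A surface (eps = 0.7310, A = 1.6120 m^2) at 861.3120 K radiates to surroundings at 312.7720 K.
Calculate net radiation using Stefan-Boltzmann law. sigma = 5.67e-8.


T^4 = 5.5035e+11
Tsurr^4 = 9.5700e+09
Q = 0.7310 * 5.67e-8 * 1.6120 * 5.4078e+11 = 36131.7650 W

36131.7650 W


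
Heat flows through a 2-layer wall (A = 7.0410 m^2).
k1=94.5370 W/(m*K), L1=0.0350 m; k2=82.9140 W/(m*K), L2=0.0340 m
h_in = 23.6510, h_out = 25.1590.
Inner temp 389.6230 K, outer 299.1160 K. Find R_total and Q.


R_conv_in = 1/(23.6510*7.0410) = 0.0060
R_1 = 0.0350/(94.5370*7.0410) = 5.2581e-05
R_2 = 0.0340/(82.9140*7.0410) = 5.8239e-05
R_conv_out = 1/(25.1590*7.0410) = 0.0056
R_total = 0.0118 K/W
Q = 90.5070 / 0.0118 = 7695.5371 W

R_total = 0.0118 K/W, Q = 7695.5371 W


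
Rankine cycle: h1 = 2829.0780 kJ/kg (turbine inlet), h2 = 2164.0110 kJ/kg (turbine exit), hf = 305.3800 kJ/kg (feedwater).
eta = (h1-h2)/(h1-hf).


W = 665.0670 kJ/kg
Q_in = 2523.6980 kJ/kg
eta = 0.2635 = 26.3529%

eta = 26.3529%


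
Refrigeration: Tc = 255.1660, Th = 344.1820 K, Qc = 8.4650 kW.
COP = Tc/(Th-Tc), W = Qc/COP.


COP = 255.1660 / 89.0160 = 2.8665
W = 8.4650 / 2.8665 = 2.9531 kW

COP = 2.8665, W = 2.9531 kW


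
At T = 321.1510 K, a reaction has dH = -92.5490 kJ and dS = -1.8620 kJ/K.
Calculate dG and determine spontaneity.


T*dS = 321.1510 * -1.8620 = -597.9832 kJ
dG = -92.5490 + 597.9832 = 505.4342 kJ (non-spontaneous)

dG = 505.4342 kJ, non-spontaneous


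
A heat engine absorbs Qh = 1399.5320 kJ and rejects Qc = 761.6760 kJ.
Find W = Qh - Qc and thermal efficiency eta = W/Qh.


W = 1399.5320 - 761.6760 = 637.8560 kJ
eta = 637.8560 / 1399.5320 = 0.4558 = 45.5764%

W = 637.8560 kJ, eta = 45.5764%


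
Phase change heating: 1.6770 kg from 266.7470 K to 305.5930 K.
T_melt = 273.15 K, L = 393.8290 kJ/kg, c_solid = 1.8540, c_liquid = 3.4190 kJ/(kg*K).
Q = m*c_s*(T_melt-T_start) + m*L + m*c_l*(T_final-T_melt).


Q1 (sensible, solid) = 1.6770 * 1.8540 * 6.4030 = 19.9079 kJ
Q2 (latent) = 1.6770 * 393.8290 = 660.4512 kJ
Q3 (sensible, liquid) = 1.6770 * 3.4190 * 32.4430 = 186.0172 kJ
Q_total = 866.3764 kJ

866.3764 kJ
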